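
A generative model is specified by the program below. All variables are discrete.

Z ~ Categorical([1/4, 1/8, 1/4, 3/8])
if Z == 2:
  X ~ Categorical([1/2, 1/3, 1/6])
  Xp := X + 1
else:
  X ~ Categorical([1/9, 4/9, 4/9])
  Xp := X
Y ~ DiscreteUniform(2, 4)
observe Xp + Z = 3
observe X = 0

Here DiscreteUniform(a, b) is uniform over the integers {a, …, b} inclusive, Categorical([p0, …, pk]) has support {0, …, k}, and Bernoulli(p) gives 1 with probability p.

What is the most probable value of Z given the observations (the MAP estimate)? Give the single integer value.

argmax_v P(Z = v | obs) = 2

Enumerate traces; 6 have nonzero weight after conditioning:
  (Z=2, X=0, Y=2) weight 1/24
  (Z=2, X=0, Y=3) weight 1/24
  (Z=2, X=0, Y=4) weight 1/24
  (Z=3, X=0, Y=2) weight 1/72
  (Z=3, X=0, Y=3) weight 1/72
  (Z=3, X=0, Y=4) weight 1/72
Group by Z:
  weight(Z=2) = 1/8
  weight(Z=3) = 1/24
Total weight = 1/8 + 1/24 = 1/6
P(Z=2 | obs) = 1/8 / 1/6 = 3/4
P(Z=3 | obs) = 1/24 / 1/6 = 1/4
argmax = 2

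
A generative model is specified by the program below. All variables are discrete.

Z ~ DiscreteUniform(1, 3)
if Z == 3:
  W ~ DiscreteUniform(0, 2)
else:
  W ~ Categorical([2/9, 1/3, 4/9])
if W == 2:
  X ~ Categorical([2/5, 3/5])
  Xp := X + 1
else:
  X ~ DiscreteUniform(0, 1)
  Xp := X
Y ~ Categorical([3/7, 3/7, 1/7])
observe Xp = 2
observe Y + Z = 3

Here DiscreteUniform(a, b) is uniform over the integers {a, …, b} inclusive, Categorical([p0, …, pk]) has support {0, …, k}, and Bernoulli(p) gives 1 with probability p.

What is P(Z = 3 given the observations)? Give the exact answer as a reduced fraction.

P(Z = 3 | obs) = 9/25

Enumerate traces; 3 have nonzero weight after conditioning:
  (Z=1, W=2, X=1, Y=2) weight 4/315
  (Z=2, W=2, X=1, Y=1) weight 4/105
  (Z=3, W=2, X=1, Y=0) weight 1/35
Group by Z:
  weight(Z=1) = 4/315
  weight(Z=2) = 4/105
  weight(Z=3) = 1/35
Total weight = 4/315 + 4/105 + 1/35 = 5/63
P(Z=1 | obs) = 4/315 / 5/63 = 4/25
P(Z=2 | obs) = 4/105 / 5/63 = 12/25
P(Z=3 | obs) = 1/35 / 5/63 = 9/25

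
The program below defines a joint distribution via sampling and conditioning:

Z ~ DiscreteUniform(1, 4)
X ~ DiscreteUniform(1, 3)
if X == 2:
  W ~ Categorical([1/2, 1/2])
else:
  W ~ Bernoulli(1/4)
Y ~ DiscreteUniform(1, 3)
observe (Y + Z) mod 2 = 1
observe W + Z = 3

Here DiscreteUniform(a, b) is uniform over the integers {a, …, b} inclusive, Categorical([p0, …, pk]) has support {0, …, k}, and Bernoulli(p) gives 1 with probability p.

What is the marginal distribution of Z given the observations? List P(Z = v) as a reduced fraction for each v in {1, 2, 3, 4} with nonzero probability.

P(Z=2) = 1/2, P(Z=3) = 1/2

Enumerate traces; 9 have nonzero weight after conditioning:
  (Z=2, X=1, W=1, Y=1) weight 1/144
  (Z=2, X=1, W=1, Y=3) weight 1/144
  (Z=2, X=2, W=1, Y=1) weight 1/72
  (Z=2, X=2, W=1, Y=3) weight 1/72
  (Z=2, X=3, W=1, Y=1) weight 1/144
  (Z=2, X=3, W=1, Y=3) weight 1/144
  (Z=3, X=1, W=0, Y=2) weight 1/48
  (Z=3, X=2, W=0, Y=2) weight 1/72
  … 1 more
Group by Z:
  weight(Z=2) = 1/18
  weight(Z=3) = 1/18
Total weight = 1/18 + 1/18 = 1/9
P(Z=2 | obs) = 1/18 / 1/9 = 1/2
P(Z=3 | obs) = 1/18 / 1/9 = 1/2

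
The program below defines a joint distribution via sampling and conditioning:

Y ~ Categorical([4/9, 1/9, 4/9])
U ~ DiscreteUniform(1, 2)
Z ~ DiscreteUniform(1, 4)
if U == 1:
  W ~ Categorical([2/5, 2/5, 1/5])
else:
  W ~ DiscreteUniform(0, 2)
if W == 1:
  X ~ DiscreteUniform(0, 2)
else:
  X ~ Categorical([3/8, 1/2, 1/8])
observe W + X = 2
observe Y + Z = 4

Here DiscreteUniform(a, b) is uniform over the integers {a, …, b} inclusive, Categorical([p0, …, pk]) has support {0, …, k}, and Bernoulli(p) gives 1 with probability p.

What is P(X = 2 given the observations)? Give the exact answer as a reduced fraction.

Enumerate traces; 18 have nonzero weight after conditioning:
  (Y=0, U=1, Z=4, W=0, X=2) weight 1/360
  (Y=0, U=1, Z=4, W=1, X=1) weight 1/135
  (Y=0, U=1, Z=4, W=2, X=0) weight 1/240
  (Y=0, U=2, Z=4, W=0, X=2) weight 1/432
  (Y=0, U=2, Z=4, W=1, X=1) weight 1/162
  (Y=0, U=2, Z=4, W=2, X=0) weight 1/144
  (Y=1, U=1, Z=3, W=0, X=2) weight 1/1440
  (Y=1, U=1, Z=3, W=1, X=1) weight 1/540
  … 10 more
Group by X:
  weight(X=0) = 1/40
  weight(X=1) = 11/360
  weight(X=2) = 11/960
Total weight = 1/40 + 11/360 + 11/960 = 193/2880
P(X=0 | obs) = 1/40 / 193/2880 = 72/193
P(X=1 | obs) = 11/360 / 193/2880 = 88/193
P(X=2 | obs) = 11/960 / 193/2880 = 33/193

P(X = 2 | obs) = 33/193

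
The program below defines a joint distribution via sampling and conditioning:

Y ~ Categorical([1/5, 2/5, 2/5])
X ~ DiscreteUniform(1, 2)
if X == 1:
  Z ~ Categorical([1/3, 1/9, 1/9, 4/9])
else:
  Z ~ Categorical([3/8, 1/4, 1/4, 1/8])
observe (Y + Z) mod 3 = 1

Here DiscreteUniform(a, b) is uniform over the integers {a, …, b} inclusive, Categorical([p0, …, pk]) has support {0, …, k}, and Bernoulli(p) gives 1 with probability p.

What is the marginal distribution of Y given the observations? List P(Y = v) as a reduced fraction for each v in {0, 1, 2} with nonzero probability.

Enumerate traces; 8 have nonzero weight after conditioning:
  (Y=0, X=1, Z=1) weight 1/90
  (Y=0, X=2, Z=1) weight 1/40
  (Y=1, X=1, Z=0) weight 1/15
  (Y=1, X=1, Z=3) weight 4/45
  (Y=1, X=2, Z=0) weight 3/40
  (Y=1, X=2, Z=3) weight 1/40
  (Y=2, X=1, Z=2) weight 1/45
  (Y=2, X=2, Z=2) weight 1/20
Group by Y:
  weight(Y=0) = 13/360
  weight(Y=1) = 23/90
  weight(Y=2) = 13/180
Total weight = 13/360 + 23/90 + 13/180 = 131/360
P(Y=0 | obs) = 13/360 / 131/360 = 13/131
P(Y=1 | obs) = 23/90 / 131/360 = 92/131
P(Y=2 | obs) = 13/180 / 131/360 = 26/131

P(Y=0) = 13/131, P(Y=1) = 92/131, P(Y=2) = 26/131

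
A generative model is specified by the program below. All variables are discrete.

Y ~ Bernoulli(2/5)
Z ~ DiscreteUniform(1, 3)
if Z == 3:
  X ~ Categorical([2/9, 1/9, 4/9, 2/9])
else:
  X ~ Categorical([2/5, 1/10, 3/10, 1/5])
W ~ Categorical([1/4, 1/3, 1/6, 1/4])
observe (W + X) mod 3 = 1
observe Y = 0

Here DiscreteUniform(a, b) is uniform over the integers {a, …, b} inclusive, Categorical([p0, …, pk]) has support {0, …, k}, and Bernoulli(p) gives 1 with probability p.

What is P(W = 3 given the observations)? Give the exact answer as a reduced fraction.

Enumerate traces; 15 have nonzero weight after conditioning:
  (Y=0, Z=1, X=0, W=1) weight 2/75
  (Y=0, Z=1, X=1, W=0) weight 1/200
  (Y=0, Z=1, X=1, W=3) weight 1/200
  (Y=0, Z=1, X=2, W=2) weight 1/100
  (Y=0, Z=1, X=3, W=1) weight 1/75
  (Y=0, Z=2, X=0, W=1) weight 2/75
  (Y=0, Z=2, X=1, W=0) weight 1/200
  (Y=0, Z=2, X=1, W=3) weight 1/200
  … 7 more
Group by W:
  weight(W=0) = 7/450
  weight(W=1) = 74/675
  weight(W=2) = 47/1350
  weight(W=3) = 7/450
Total weight = 7/450 + 74/675 + 47/1350 + 7/450 = 79/450
P(W=0 | obs) = 7/450 / 79/450 = 7/79
P(W=1 | obs) = 74/675 / 79/450 = 148/237
P(W=2 | obs) = 47/1350 / 79/450 = 47/237
P(W=3 | obs) = 7/450 / 79/450 = 7/79

P(W = 3 | obs) = 7/79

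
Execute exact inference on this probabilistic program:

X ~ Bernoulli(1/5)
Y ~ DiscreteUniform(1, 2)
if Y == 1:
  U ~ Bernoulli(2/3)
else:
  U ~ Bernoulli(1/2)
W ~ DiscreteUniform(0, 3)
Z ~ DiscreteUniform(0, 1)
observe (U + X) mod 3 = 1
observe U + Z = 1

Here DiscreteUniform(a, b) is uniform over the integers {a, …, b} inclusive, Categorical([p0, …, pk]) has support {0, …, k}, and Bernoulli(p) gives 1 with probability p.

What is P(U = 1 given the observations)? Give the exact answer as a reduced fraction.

P(U = 1 | obs) = 28/33

Enumerate traces; 16 have nonzero weight after conditioning:
  (X=0, Y=1, U=1, W=0, Z=0) weight 1/30
  (X=0, Y=1, U=1, W=1, Z=0) weight 1/30
  (X=0, Y=1, U=1, W=2, Z=0) weight 1/30
  (X=0, Y=1, U=1, W=3, Z=0) weight 1/30
  (X=0, Y=2, U=1, W=0, Z=0) weight 1/40
  (X=0, Y=2, U=1, W=1, Z=0) weight 1/40
  (X=0, Y=2, U=1, W=2, Z=0) weight 1/40
  (X=0, Y=2, U=1, W=3, Z=0) weight 1/40
  (X=1, Y=1, U=0, W=0, Z=1) weight 1/240
  … 7 more
Group by U:
  weight(U=0) = 1/24
  weight(U=1) = 7/30
Total weight = 1/24 + 7/30 = 11/40
P(U=0 | obs) = 1/24 / 11/40 = 5/33
P(U=1 | obs) = 7/30 / 11/40 = 28/33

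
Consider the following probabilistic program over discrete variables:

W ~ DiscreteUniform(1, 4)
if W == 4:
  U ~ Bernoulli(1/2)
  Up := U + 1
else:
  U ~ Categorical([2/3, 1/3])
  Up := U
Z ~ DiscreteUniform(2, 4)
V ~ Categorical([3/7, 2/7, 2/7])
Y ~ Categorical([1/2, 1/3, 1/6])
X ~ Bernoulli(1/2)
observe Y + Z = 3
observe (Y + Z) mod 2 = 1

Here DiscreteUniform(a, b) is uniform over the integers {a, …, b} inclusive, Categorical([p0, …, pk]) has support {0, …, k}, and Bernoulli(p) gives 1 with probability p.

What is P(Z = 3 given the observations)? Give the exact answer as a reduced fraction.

Enumerate traces; 96 have nonzero weight after conditioning:
  (W=1, U=0, Z=2, V=0, Y=1, X=0) weight 1/252
  (W=1, U=0, Z=2, V=0, Y=1, X=1) weight 1/252
  (W=1, U=0, Z=2, V=1, Y=1, X=0) weight 1/378
  (W=1, U=0, Z=2, V=1, Y=1, X=1) weight 1/378
  (W=1, U=0, Z=2, V=2, Y=1, X=0) weight 1/378
  (W=1, U=0, Z=2, V=2, Y=1, X=1) weight 1/378
  (W=1, U=0, Z=3, V=0, Y=0, X=0) weight 1/168
  (W=1, U=0, Z=3, V=0, Y=0, X=1) weight 1/168
  … 88 more
Group by Z:
  weight(Z=2) = 1/9
  weight(Z=3) = 1/6
Total weight = 1/9 + 1/6 = 5/18
P(Z=2 | obs) = 1/9 / 5/18 = 2/5
P(Z=3 | obs) = 1/6 / 5/18 = 3/5

P(Z = 3 | obs) = 3/5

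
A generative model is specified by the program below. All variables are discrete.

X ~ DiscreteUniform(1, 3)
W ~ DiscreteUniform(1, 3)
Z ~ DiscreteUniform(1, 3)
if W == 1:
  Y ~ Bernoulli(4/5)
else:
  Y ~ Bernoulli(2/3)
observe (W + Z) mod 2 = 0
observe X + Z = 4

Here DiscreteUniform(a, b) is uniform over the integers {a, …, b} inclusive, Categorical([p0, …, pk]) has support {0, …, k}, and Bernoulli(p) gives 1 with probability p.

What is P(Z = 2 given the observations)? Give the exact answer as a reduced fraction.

P(Z = 2 | obs) = 1/5

Enumerate traces; 10 have nonzero weight after conditioning:
  (X=1, W=1, Z=3, Y=0) weight 1/135
  (X=1, W=1, Z=3, Y=1) weight 4/135
  (X=1, W=3, Z=3, Y=0) weight 1/81
  (X=1, W=3, Z=3, Y=1) weight 2/81
  (X=2, W=2, Z=2, Y=0) weight 1/81
  (X=2, W=2, Z=2, Y=1) weight 2/81
  (X=3, W=1, Z=1, Y=0) weight 1/135
  (X=3, W=1, Z=1, Y=1) weight 4/135
  … 2 more
Group by Z:
  weight(Z=1) = 2/27
  weight(Z=2) = 1/27
  weight(Z=3) = 2/27
Total weight = 2/27 + 1/27 + 2/27 = 5/27
P(Z=1 | obs) = 2/27 / 5/27 = 2/5
P(Z=2 | obs) = 1/27 / 5/27 = 1/5
P(Z=3 | obs) = 2/27 / 5/27 = 2/5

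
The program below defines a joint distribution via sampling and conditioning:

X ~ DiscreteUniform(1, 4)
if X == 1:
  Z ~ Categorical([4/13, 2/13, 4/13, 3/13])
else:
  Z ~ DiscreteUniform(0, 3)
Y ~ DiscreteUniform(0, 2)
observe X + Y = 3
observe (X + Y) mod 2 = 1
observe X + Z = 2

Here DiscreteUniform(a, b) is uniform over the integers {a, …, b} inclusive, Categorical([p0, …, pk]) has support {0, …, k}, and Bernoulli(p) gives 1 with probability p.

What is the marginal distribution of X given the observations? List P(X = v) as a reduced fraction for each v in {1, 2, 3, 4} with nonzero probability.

Enumerate traces; 2 have nonzero weight after conditioning:
  (X=1, Z=1, Y=2) weight 1/78
  (X=2, Z=0, Y=1) weight 1/48
Group by X:
  weight(X=1) = 1/78
  weight(X=2) = 1/48
Total weight = 1/78 + 1/48 = 7/208
P(X=1 | obs) = 1/78 / 7/208 = 8/21
P(X=2 | obs) = 1/48 / 7/208 = 13/21

P(X=1) = 8/21, P(X=2) = 13/21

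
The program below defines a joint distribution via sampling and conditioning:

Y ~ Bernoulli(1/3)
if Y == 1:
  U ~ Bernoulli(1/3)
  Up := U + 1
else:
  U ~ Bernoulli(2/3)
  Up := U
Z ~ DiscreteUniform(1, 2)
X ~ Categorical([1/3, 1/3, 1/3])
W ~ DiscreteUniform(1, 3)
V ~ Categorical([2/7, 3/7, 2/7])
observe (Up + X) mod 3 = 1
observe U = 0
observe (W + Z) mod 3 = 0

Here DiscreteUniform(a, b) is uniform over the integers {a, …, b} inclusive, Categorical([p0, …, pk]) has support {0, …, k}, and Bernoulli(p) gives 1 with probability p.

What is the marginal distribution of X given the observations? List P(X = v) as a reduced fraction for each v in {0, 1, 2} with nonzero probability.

Enumerate traces; 12 have nonzero weight after conditioning:
  (Y=0, U=0, Z=1, X=1, W=2, V=0) weight 2/567
  (Y=0, U=0, Z=1, X=1, W=2, V=1) weight 1/189
  (Y=0, U=0, Z=1, X=1, W=2, V=2) weight 2/567
  (Y=0, U=0, Z=2, X=1, W=1, V=0) weight 2/567
  (Y=0, U=0, Z=2, X=1, W=1, V=1) weight 1/189
  (Y=0, U=0, Z=2, X=1, W=1, V=2) weight 2/567
  (Y=1, U=0, Z=1, X=0, W=2, V=0) weight 2/567
  (Y=1, U=0, Z=1, X=0, W=2, V=1) weight 1/189
  … 4 more
Group by X:
  weight(X=0) = 2/81
  weight(X=1) = 2/81
Total weight = 2/81 + 2/81 = 4/81
P(X=0 | obs) = 2/81 / 4/81 = 1/2
P(X=1 | obs) = 2/81 / 4/81 = 1/2

P(X=0) = 1/2, P(X=1) = 1/2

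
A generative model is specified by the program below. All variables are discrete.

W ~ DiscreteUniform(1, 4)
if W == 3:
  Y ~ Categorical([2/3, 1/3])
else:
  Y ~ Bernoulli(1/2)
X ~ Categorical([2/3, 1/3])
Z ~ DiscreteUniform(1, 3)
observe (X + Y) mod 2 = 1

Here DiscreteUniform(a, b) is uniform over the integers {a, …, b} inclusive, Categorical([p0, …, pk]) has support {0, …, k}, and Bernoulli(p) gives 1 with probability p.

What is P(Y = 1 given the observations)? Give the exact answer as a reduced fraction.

Enumerate traces; 24 have nonzero weight after conditioning:
  (W=1, Y=0, X=1, Z=1) weight 1/72
  (W=1, Y=0, X=1, Z=2) weight 1/72
  (W=1, Y=0, X=1, Z=3) weight 1/72
  (W=1, Y=1, X=0, Z=1) weight 1/36
  (W=1, Y=1, X=0, Z=2) weight 1/36
  (W=1, Y=1, X=0, Z=3) weight 1/36
  (W=2, Y=0, X=1, Z=1) weight 1/72
  (W=2, Y=0, X=1, Z=2) weight 1/72
  … 16 more
Group by Y:
  weight(Y=0) = 13/72
  weight(Y=1) = 11/36
Total weight = 13/72 + 11/36 = 35/72
P(Y=0 | obs) = 13/72 / 35/72 = 13/35
P(Y=1 | obs) = 11/36 / 35/72 = 22/35

P(Y = 1 | obs) = 22/35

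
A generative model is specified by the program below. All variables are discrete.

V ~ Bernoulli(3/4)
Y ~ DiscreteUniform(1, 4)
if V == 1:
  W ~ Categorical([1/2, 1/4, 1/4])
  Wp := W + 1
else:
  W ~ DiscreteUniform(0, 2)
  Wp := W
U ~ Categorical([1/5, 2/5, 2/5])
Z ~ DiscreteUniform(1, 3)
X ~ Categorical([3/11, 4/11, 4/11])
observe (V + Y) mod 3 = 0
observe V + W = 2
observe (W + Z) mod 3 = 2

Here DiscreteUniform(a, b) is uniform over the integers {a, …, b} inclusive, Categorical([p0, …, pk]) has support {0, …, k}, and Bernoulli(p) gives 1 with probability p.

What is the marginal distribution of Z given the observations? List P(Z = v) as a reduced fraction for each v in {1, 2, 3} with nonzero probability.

P(Z=1) = 9/13, P(Z=3) = 4/13

Enumerate traces; 18 have nonzero weight after conditioning:
  (V=0, Y=3, W=2, U=0, Z=3, X=0) weight 1/2640
  (V=0, Y=3, W=2, U=0, Z=3, X=1) weight 1/1980
  (V=0, Y=3, W=2, U=0, Z=3, X=2) weight 1/1980
  (V=0, Y=3, W=2, U=1, Z=3, X=0) weight 1/1320
  (V=0, Y=3, W=2, U=1, Z=3, X=1) weight 1/990
  (V=0, Y=3, W=2, U=1, Z=3, X=2) weight 1/990
  (V=0, Y=3, W=2, U=2, Z=3, X=0) weight 1/1320
  (V=0, Y=3, W=2, U=2, Z=3, X=1) weight 1/990
  (V=1, Y=2, W=1, U=0, Z=1, X=0) weight 3/3520
  … 9 more
Group by Z:
  weight(Z=1) = 1/64
  weight(Z=3) = 1/144
Total weight = 1/64 + 1/144 = 13/576
P(Z=1 | obs) = 1/64 / 13/576 = 9/13
P(Z=3 | obs) = 1/144 / 13/576 = 4/13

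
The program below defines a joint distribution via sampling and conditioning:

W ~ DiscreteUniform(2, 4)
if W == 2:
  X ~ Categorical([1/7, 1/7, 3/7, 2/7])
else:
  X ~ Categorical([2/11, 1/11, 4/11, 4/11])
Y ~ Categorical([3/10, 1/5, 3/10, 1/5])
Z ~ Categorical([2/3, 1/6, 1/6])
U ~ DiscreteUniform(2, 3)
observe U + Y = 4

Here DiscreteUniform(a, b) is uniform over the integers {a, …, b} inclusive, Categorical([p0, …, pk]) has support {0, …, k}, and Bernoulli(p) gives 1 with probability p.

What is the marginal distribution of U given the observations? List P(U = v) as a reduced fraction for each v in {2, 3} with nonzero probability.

P(U=2) = 3/5, P(U=3) = 2/5

Enumerate traces; 72 have nonzero weight after conditioning:
  (W=2, X=0, Y=1, Z=0, U=3) weight 1/315
  (W=2, X=0, Y=1, Z=1, U=3) weight 1/1260
  (W=2, X=0, Y=1, Z=2, U=3) weight 1/1260
  (W=2, X=0, Y=2, Z=0, U=2) weight 1/210
  (W=2, X=0, Y=2, Z=1, U=2) weight 1/840
  (W=2, X=0, Y=2, Z=2, U=2) weight 1/840
  (W=2, X=1, Y=1, Z=0, U=3) weight 1/315
  (W=2, X=1, Y=1, Z=1, U=3) weight 1/1260
  … 64 more
Group by U:
  weight(U=2) = 3/20
  weight(U=3) = 1/10
Total weight = 3/20 + 1/10 = 1/4
P(U=2 | obs) = 3/20 / 1/4 = 3/5
P(U=3 | obs) = 1/10 / 1/4 = 2/5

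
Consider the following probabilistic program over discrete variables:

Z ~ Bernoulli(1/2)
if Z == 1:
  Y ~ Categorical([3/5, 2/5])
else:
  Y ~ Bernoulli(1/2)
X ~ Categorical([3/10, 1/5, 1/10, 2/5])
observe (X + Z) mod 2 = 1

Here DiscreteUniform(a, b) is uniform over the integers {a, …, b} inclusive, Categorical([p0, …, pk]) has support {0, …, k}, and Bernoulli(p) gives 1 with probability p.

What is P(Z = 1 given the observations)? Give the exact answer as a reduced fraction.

Enumerate traces; 8 have nonzero weight after conditioning:
  (Z=0, Y=0, X=1) weight 1/20
  (Z=0, Y=0, X=3) weight 1/10
  (Z=0, Y=1, X=1) weight 1/20
  (Z=0, Y=1, X=3) weight 1/10
  (Z=1, Y=0, X=0) weight 9/100
  (Z=1, Y=0, X=2) weight 3/100
  (Z=1, Y=1, X=0) weight 3/50
  (Z=1, Y=1, X=2) weight 1/50
Group by Z:
  weight(Z=0) = 3/10
  weight(Z=1) = 1/5
Total weight = 3/10 + 1/5 = 1/2
P(Z=0 | obs) = 3/10 / 1/2 = 3/5
P(Z=1 | obs) = 1/5 / 1/2 = 2/5

P(Z = 1 | obs) = 2/5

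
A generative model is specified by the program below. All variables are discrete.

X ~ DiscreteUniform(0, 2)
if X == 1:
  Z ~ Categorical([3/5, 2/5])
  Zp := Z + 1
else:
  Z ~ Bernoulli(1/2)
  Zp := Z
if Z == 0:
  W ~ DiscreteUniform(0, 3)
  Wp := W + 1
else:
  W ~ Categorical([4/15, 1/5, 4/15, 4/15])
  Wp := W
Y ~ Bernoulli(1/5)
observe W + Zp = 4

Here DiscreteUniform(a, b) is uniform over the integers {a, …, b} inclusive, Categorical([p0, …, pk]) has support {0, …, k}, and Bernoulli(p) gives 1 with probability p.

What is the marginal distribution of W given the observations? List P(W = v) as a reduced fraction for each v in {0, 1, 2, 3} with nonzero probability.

P(W=2) = 32/157, P(W=3) = 125/157

Enumerate traces; 8 have nonzero weight after conditioning:
  (X=0, Z=1, W=3, Y=0) weight 8/225
  (X=0, Z=1, W=3, Y=1) weight 2/225
  (X=1, Z=0, W=3, Y=0) weight 1/25
  (X=1, Z=0, W=3, Y=1) weight 1/100
  (X=1, Z=1, W=2, Y=0) weight 32/1125
  (X=1, Z=1, W=2, Y=1) weight 8/1125
  (X=2, Z=1, W=3, Y=0) weight 8/225
  (X=2, Z=1, W=3, Y=1) weight 2/225
Group by W:
  weight(W=2) = 8/225
  weight(W=3) = 5/36
Total weight = 8/225 + 5/36 = 157/900
P(W=2 | obs) = 8/225 / 157/900 = 32/157
P(W=3 | obs) = 5/36 / 157/900 = 125/157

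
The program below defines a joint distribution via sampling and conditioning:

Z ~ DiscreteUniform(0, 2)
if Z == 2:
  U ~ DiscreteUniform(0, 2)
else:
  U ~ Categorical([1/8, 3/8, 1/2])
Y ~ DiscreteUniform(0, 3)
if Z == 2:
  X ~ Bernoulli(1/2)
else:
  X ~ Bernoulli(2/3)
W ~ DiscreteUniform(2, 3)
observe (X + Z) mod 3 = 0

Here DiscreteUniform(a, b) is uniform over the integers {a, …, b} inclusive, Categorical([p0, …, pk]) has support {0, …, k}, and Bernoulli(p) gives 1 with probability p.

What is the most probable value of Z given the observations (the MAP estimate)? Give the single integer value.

Enumerate traces; 48 have nonzero weight after conditioning:
  (Z=0, U=0, Y=0, X=0, W=2) weight 1/576
  (Z=0, U=0, Y=0, X=0, W=3) weight 1/576
  (Z=0, U=0, Y=1, X=0, W=2) weight 1/576
  (Z=0, U=0, Y=1, X=0, W=3) weight 1/576
  (Z=0, U=0, Y=2, X=0, W=2) weight 1/576
  (Z=0, U=0, Y=2, X=0, W=3) weight 1/576
  (Z=0, U=0, Y=3, X=0, W=2) weight 1/576
  (Z=0, U=0, Y=3, X=0, W=3) weight 1/576
  (Z=2, U=0, Y=0, X=1, W=2) weight 1/144
  … 39 more
Group by Z:
  weight(Z=0) = 1/9
  weight(Z=2) = 1/6
Total weight = 1/9 + 1/6 = 5/18
P(Z=0 | obs) = 1/9 / 5/18 = 2/5
P(Z=2 | obs) = 1/6 / 5/18 = 3/5
argmax = 2

argmax_v P(Z = v | obs) = 2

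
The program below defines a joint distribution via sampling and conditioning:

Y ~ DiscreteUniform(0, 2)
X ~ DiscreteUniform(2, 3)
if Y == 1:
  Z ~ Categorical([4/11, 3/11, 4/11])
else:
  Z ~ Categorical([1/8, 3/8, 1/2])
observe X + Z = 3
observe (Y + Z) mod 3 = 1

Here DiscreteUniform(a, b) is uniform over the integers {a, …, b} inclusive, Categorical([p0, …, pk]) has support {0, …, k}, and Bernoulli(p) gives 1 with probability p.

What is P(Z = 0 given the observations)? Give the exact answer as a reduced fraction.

Enumerate traces; 2 have nonzero weight after conditioning:
  (Y=0, X=2, Z=1) weight 1/16
  (Y=1, X=3, Z=0) weight 2/33
Group by Z:
  weight(Z=0) = 2/33
  weight(Z=1) = 1/16
Total weight = 2/33 + 1/16 = 65/528
P(Z=0 | obs) = 2/33 / 65/528 = 32/65
P(Z=1 | obs) = 1/16 / 65/528 = 33/65

P(Z = 0 | obs) = 32/65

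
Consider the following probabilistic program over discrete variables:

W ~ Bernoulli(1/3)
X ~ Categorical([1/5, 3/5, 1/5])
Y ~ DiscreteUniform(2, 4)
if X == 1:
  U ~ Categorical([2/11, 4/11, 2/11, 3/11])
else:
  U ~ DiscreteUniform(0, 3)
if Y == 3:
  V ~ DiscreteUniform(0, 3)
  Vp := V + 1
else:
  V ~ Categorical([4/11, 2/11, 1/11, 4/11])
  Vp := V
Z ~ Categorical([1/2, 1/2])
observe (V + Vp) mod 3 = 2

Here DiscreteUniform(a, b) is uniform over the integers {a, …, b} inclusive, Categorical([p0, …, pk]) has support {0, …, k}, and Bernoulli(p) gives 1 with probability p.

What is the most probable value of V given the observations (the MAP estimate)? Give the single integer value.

Enumerate traces; 144 have nonzero weight after conditioning:
  (W=0, X=0, Y=2, U=0, V=1, Z=0) weight 1/990
  (W=0, X=0, Y=2, U=0, V=1, Z=1) weight 1/990
  (W=0, X=0, Y=2, U=1, V=1, Z=0) weight 1/990
  (W=0, X=0, Y=2, U=1, V=1, Z=1) weight 1/990
  (W=0, X=0, Y=2, U=2, V=1, Z=0) weight 1/990
  (W=0, X=0, Y=2, U=2, V=1, Z=1) weight 1/990
  (W=0, X=0, Y=2, U=3, V=1, Z=0) weight 1/990
  (W=0, X=0, Y=2, U=3, V=1, Z=1) weight 1/990
  (W=0, X=0, Y=3, U=0, V=2, Z=0) weight 1/720
  … 135 more
Group by V:
  weight(V=1) = 4/33
  weight(V=2) = 1/12
Total weight = 4/33 + 1/12 = 9/44
P(V=1 | obs) = 4/33 / 9/44 = 16/27
P(V=2 | obs) = 1/12 / 9/44 = 11/27
argmax = 1

argmax_v P(V = v | obs) = 1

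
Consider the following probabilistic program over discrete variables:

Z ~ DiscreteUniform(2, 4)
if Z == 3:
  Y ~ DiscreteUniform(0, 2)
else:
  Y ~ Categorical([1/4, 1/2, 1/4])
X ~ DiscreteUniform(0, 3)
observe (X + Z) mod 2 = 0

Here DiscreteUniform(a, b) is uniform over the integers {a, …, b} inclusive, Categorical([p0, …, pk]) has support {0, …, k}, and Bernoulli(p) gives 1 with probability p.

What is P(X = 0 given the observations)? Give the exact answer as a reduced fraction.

Enumerate traces; 18 have nonzero weight after conditioning:
  (Z=2, Y=0, X=0) weight 1/48
  (Z=2, Y=0, X=2) weight 1/48
  (Z=2, Y=1, X=0) weight 1/24
  (Z=2, Y=1, X=2) weight 1/24
  (Z=2, Y=2, X=0) weight 1/48
  (Z=2, Y=2, X=2) weight 1/48
  (Z=3, Y=0, X=1) weight 1/36
  (Z=3, Y=0, X=3) weight 1/36
  … 10 more
Group by X:
  weight(X=0) = 1/6
  weight(X=1) = 1/12
  weight(X=2) = 1/6
  weight(X=3) = 1/12
Total weight = 1/6 + 1/12 + 1/6 + 1/12 = 1/2
P(X=0 | obs) = 1/6 / 1/2 = 1/3
P(X=1 | obs) = 1/12 / 1/2 = 1/6
P(X=2 | obs) = 1/6 / 1/2 = 1/3
P(X=3 | obs) = 1/12 / 1/2 = 1/6

P(X = 0 | obs) = 1/3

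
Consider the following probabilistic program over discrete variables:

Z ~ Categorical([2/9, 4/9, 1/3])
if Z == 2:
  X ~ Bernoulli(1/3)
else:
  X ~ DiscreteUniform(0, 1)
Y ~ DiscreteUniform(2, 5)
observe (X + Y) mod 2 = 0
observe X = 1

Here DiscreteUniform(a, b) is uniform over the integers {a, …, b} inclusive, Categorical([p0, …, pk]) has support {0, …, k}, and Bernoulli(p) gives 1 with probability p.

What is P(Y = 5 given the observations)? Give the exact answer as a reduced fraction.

Enumerate traces; 6 have nonzero weight after conditioning:
  (Z=0, X=1, Y=3) weight 1/36
  (Z=0, X=1, Y=5) weight 1/36
  (Z=1, X=1, Y=3) weight 1/18
  (Z=1, X=1, Y=5) weight 1/18
  (Z=2, X=1, Y=3) weight 1/36
  (Z=2, X=1, Y=5) weight 1/36
Group by Y:
  weight(Y=3) = 1/9
  weight(Y=5) = 1/9
Total weight = 1/9 + 1/9 = 2/9
P(Y=3 | obs) = 1/9 / 2/9 = 1/2
P(Y=5 | obs) = 1/9 / 2/9 = 1/2

P(Y = 5 | obs) = 1/2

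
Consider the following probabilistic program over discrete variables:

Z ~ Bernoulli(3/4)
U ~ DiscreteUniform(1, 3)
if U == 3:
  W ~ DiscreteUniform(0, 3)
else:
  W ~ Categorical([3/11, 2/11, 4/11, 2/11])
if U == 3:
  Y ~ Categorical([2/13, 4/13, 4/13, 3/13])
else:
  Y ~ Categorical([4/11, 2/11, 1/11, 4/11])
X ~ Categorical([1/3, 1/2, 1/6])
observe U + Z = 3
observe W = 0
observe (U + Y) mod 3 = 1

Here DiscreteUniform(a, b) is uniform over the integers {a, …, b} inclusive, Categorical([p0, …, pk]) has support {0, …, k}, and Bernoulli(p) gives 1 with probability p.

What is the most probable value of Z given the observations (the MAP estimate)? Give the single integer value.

Enumerate traces; 6 have nonzero weight after conditioning:
  (Z=0, U=3, W=0, Y=1, X=0) weight 1/468
  (Z=0, U=3, W=0, Y=1, X=1) weight 1/312
  (Z=0, U=3, W=0, Y=1, X=2) weight 1/936
  (Z=1, U=2, W=0, Y=2, X=0) weight 1/484
  (Z=1, U=2, W=0, Y=2, X=1) weight 3/968
  (Z=1, U=2, W=0, Y=2, X=2) weight 1/968
Group by Z:
  weight(Z=0) = 1/156
  weight(Z=1) = 3/484
Total weight = 1/156 + 3/484 = 119/9438
P(Z=0 | obs) = 1/156 / 119/9438 = 121/238
P(Z=1 | obs) = 3/484 / 119/9438 = 117/238
argmax = 0

argmax_v P(Z = v | obs) = 0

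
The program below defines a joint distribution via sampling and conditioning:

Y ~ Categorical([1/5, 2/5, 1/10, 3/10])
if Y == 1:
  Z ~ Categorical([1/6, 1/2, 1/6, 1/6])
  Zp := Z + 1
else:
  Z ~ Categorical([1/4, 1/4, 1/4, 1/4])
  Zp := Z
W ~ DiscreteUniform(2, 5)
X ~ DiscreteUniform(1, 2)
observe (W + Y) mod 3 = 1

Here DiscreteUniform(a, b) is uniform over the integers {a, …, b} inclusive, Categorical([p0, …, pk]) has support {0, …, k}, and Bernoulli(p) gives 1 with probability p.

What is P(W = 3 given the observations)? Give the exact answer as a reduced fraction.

P(W = 3 | obs) = 4/11

Enumerate traces; 40 have nonzero weight after conditioning:
  (Y=0, Z=0, W=4, X=1) weight 1/160
  (Y=0, Z=0, W=4, X=2) weight 1/160
  (Y=0, Z=1, W=4, X=1) weight 1/160
  (Y=0, Z=1, W=4, X=2) weight 1/160
  (Y=0, Z=2, W=4, X=1) weight 1/160
  (Y=0, Z=2, W=4, X=2) weight 1/160
  (Y=0, Z=3, W=4, X=1) weight 1/160
  (Y=0, Z=3, W=4, X=2) weight 1/160
  (Y=1, Z=0, W=3, X=1) weight 1/120
  (Y=2, Z=0, W=2, X=1) weight 1/320
  … 30 more
Group by W:
  weight(W=2) = 1/40
  weight(W=3) = 1/10
  weight(W=4) = 1/8
  weight(W=5) = 1/40
Total weight = 1/40 + 1/10 + 1/8 + 1/40 = 11/40
P(W=2 | obs) = 1/40 / 11/40 = 1/11
P(W=3 | obs) = 1/10 / 11/40 = 4/11
P(W=4 | obs) = 1/8 / 11/40 = 5/11
P(W=5 | obs) = 1/40 / 11/40 = 1/11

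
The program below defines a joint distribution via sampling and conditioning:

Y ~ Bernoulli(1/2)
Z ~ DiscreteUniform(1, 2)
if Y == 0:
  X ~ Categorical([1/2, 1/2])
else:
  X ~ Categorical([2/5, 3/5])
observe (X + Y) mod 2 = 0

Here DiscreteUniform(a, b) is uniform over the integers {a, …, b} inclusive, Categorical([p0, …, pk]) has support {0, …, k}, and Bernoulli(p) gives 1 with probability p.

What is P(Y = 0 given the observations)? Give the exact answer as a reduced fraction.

P(Y = 0 | obs) = 5/11

Enumerate traces; 4 have nonzero weight after conditioning:
  (Y=0, Z=1, X=0) weight 1/8
  (Y=0, Z=2, X=0) weight 1/8
  (Y=1, Z=1, X=1) weight 3/20
  (Y=1, Z=2, X=1) weight 3/20
Group by Y:
  weight(Y=0) = 1/4
  weight(Y=1) = 3/10
Total weight = 1/4 + 3/10 = 11/20
P(Y=0 | obs) = 1/4 / 11/20 = 5/11
P(Y=1 | obs) = 3/10 / 11/20 = 6/11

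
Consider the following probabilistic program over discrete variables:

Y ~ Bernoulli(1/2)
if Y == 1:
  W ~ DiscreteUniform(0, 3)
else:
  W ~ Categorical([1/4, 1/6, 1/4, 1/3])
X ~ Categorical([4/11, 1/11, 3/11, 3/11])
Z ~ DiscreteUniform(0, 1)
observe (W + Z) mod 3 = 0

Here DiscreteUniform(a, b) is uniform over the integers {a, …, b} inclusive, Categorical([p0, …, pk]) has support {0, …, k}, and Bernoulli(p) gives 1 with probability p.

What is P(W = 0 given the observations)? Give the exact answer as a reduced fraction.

P(W = 0 | obs) = 6/19

Enumerate traces; 24 have nonzero weight after conditioning:
  (Y=0, W=0, X=0, Z=0) weight 1/44
  (Y=0, W=0, X=1, Z=0) weight 1/176
  (Y=0, W=0, X=2, Z=0) weight 3/176
  (Y=0, W=0, X=3, Z=0) weight 3/176
  (Y=0, W=2, X=0, Z=1) weight 1/44
  (Y=0, W=2, X=1, Z=1) weight 1/176
  (Y=0, W=2, X=2, Z=1) weight 3/176
  (Y=0, W=2, X=3, Z=1) weight 3/176
  (Y=0, W=3, X=0, Z=0) weight 1/33
  … 15 more
Group by W:
  weight(W=0) = 1/8
  weight(W=2) = 1/8
  weight(W=3) = 7/48
Total weight = 1/8 + 1/8 + 7/48 = 19/48
P(W=0 | obs) = 1/8 / 19/48 = 6/19
P(W=2 | obs) = 1/8 / 19/48 = 6/19
P(W=3 | obs) = 7/48 / 19/48 = 7/19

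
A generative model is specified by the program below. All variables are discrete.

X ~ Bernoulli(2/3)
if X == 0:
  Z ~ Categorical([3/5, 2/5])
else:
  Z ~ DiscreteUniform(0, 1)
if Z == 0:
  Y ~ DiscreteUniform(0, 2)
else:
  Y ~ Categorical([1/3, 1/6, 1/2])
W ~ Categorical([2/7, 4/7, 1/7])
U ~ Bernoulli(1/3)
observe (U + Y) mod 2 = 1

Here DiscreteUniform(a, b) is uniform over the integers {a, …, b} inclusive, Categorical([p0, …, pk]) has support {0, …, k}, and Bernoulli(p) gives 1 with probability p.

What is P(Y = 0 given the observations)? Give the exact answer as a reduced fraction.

Enumerate traces; 36 have nonzero weight after conditioning:
  (X=0, Z=0, Y=0, W=0, U=1) weight 2/315
  (X=0, Z=0, Y=0, W=1, U=1) weight 4/315
  (X=0, Z=0, Y=0, W=2, U=1) weight 1/315
  (X=0, Z=0, Y=1, W=0, U=0) weight 4/315
  (X=0, Z=0, Y=1, W=1, U=0) weight 8/315
  (X=0, Z=0, Y=1, W=2, U=0) weight 2/315
  (X=0, Z=0, Y=2, W=0, U=1) weight 2/315
  (X=0, Z=0, Y=2, W=1, U=1) weight 4/315
  … 28 more
Group by Y:
  weight(Y=0) = 1/9
  weight(Y=1) = 23/135
  weight(Y=2) = 37/270
Total weight = 1/9 + 23/135 + 37/270 = 113/270
P(Y=0 | obs) = 1/9 / 113/270 = 30/113
P(Y=1 | obs) = 23/135 / 113/270 = 46/113
P(Y=2 | obs) = 37/270 / 113/270 = 37/113

P(Y = 0 | obs) = 30/113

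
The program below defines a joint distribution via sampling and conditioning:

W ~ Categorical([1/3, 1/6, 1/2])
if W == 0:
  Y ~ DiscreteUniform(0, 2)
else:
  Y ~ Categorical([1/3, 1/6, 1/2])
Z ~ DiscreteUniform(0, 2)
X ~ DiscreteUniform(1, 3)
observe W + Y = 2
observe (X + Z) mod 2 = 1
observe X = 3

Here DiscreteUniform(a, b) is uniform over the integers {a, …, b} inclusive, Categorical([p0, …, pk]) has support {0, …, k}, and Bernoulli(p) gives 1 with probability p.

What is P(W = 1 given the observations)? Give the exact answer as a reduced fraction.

P(W = 1 | obs) = 1/11

Enumerate traces; 6 have nonzero weight after conditioning:
  (W=0, Y=2, Z=0, X=3) weight 1/81
  (W=0, Y=2, Z=2, X=3) weight 1/81
  (W=1, Y=1, Z=0, X=3) weight 1/324
  (W=1, Y=1, Z=2, X=3) weight 1/324
  (W=2, Y=0, Z=0, X=3) weight 1/54
  (W=2, Y=0, Z=2, X=3) weight 1/54
Group by W:
  weight(W=0) = 2/81
  weight(W=1) = 1/162
  weight(W=2) = 1/27
Total weight = 2/81 + 1/162 + 1/27 = 11/162
P(W=0 | obs) = 2/81 / 11/162 = 4/11
P(W=1 | obs) = 1/162 / 11/162 = 1/11
P(W=2 | obs) = 1/27 / 11/162 = 6/11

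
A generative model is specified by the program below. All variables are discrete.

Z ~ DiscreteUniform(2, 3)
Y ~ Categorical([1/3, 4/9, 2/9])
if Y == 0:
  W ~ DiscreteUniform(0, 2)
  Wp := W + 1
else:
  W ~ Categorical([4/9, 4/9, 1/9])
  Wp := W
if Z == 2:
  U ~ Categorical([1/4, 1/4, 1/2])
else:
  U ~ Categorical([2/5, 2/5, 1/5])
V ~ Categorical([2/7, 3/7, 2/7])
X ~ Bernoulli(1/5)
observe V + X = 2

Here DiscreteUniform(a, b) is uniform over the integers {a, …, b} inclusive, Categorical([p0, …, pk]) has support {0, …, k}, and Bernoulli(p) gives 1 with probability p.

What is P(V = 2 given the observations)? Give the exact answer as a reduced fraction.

Enumerate traces; 108 have nonzero weight after conditioning:
  (Z=2, Y=0, W=0, U=0, V=1, X=1) weight 1/840
  (Z=2, Y=0, W=0, U=0, V=2, X=0) weight 1/315
  (Z=2, Y=0, W=0, U=1, V=1, X=1) weight 1/840
  (Z=2, Y=0, W=0, U=1, V=2, X=0) weight 1/315
  (Z=2, Y=0, W=0, U=2, V=1, X=1) weight 1/420
  (Z=2, Y=0, W=0, U=2, V=2, X=0) weight 2/315
  (Z=2, Y=0, W=1, U=0, V=1, X=1) weight 1/840
  (Z=2, Y=0, W=1, U=0, V=2, X=0) weight 1/315
  … 100 more
Group by V:
  weight(V=1) = 3/35
  weight(V=2) = 8/35
Total weight = 3/35 + 8/35 = 11/35
P(V=1 | obs) = 3/35 / 11/35 = 3/11
P(V=2 | obs) = 8/35 / 11/35 = 8/11

P(V = 2 | obs) = 8/11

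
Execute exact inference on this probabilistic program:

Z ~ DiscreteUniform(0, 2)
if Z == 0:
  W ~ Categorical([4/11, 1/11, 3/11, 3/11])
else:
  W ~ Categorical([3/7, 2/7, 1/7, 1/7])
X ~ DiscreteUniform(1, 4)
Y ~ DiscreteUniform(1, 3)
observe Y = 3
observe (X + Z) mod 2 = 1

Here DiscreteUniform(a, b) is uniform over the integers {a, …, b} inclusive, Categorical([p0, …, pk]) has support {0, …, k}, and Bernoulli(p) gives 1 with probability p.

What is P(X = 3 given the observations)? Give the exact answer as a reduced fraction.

P(X = 3 | obs) = 1/3

Enumerate traces; 24 have nonzero weight after conditioning:
  (Z=0, W=0, X=1, Y=3) weight 1/99
  (Z=0, W=0, X=3, Y=3) weight 1/99
  (Z=0, W=1, X=1, Y=3) weight 1/396
  (Z=0, W=1, X=3, Y=3) weight 1/396
  (Z=0, W=2, X=1, Y=3) weight 1/132
  (Z=0, W=2, X=3, Y=3) weight 1/132
  (Z=0, W=3, X=1, Y=3) weight 1/132
  (Z=0, W=3, X=3, Y=3) weight 1/132
  (Z=1, W=0, X=2, Y=3) weight 1/84
  (Z=1, W=0, X=4, Y=3) weight 1/84
  … 14 more
Group by X:
  weight(X=1) = 1/18
  weight(X=2) = 1/36
  weight(X=3) = 1/18
  weight(X=4) = 1/36
Total weight = 1/18 + 1/36 + 1/18 + 1/36 = 1/6
P(X=1 | obs) = 1/18 / 1/6 = 1/3
P(X=2 | obs) = 1/36 / 1/6 = 1/6
P(X=3 | obs) = 1/18 / 1/6 = 1/3
P(X=4 | obs) = 1/36 / 1/6 = 1/6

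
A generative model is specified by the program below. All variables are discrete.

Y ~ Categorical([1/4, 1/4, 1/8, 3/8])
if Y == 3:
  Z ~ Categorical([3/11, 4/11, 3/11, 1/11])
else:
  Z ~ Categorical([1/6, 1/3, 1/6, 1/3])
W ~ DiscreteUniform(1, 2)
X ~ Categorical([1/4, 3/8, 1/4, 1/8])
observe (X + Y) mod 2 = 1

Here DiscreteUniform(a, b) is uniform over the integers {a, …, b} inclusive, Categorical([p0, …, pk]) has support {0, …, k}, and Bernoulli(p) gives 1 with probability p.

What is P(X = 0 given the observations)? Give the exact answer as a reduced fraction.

P(X = 0 | obs) = 5/16

Enumerate traces; 64 have nonzero weight after conditioning:
  (Y=0, Z=0, W=1, X=1) weight 1/128
  (Y=0, Z=0, W=1, X=3) weight 1/384
  (Y=0, Z=0, W=2, X=1) weight 1/128
  (Y=0, Z=0, W=2, X=3) weight 1/384
  (Y=0, Z=1, W=1, X=1) weight 1/64
  (Y=0, Z=1, W=1, X=3) weight 1/192
  (Y=0, Z=1, W=2, X=1) weight 1/64
  (Y=0, Z=1, W=2, X=3) weight 1/192
  (Y=1, Z=0, W=1, X=0) weight 1/192
  (Y=1, Z=0, W=1, X=2) weight 1/192
  … 54 more
Group by X:
  weight(X=0) = 5/32
  weight(X=1) = 9/64
  weight(X=2) = 5/32
  weight(X=3) = 3/64
Total weight = 5/32 + 9/64 + 5/32 + 3/64 = 1/2
P(X=0 | obs) = 5/32 / 1/2 = 5/16
P(X=1 | obs) = 9/64 / 1/2 = 9/32
P(X=2 | obs) = 5/32 / 1/2 = 5/16
P(X=3 | obs) = 3/64 / 1/2 = 3/32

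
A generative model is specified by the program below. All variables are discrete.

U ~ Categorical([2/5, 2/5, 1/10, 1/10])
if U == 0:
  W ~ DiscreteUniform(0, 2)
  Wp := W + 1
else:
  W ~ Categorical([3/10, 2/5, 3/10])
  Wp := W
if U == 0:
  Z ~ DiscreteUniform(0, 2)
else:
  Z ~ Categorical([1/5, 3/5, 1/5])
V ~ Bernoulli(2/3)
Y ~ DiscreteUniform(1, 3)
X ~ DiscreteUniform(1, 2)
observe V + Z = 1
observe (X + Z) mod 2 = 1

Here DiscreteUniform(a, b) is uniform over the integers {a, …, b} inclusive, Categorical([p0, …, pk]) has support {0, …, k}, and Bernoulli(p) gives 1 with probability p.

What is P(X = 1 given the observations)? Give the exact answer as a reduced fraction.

Enumerate traces; 72 have nonzero weight after conditioning:
  (U=0, W=0, Z=0, V=1, Y=1, X=1) weight 2/405
  (U=0, W=0, Z=0, V=1, Y=2, X=1) weight 2/405
  (U=0, W=0, Z=0, V=1, Y=3, X=1) weight 2/405
  (U=0, W=0, Z=1, V=0, Y=1, X=2) weight 1/405
  (U=0, W=0, Z=1, V=0, Y=2, X=2) weight 1/405
  (U=0, W=0, Z=1, V=0, Y=3, X=2) weight 1/405
  (U=0, W=1, Z=0, V=1, Y=1, X=1) weight 2/405
  (U=0, W=1, Z=0, V=1, Y=2, X=1) weight 2/405
  … 64 more
Group by X:
  weight(X=1) = 19/225
  weight(X=2) = 37/450
Total weight = 19/225 + 37/450 = 1/6
P(X=1 | obs) = 19/225 / 1/6 = 38/75
P(X=2 | obs) = 37/450 / 1/6 = 37/75

P(X = 1 | obs) = 38/75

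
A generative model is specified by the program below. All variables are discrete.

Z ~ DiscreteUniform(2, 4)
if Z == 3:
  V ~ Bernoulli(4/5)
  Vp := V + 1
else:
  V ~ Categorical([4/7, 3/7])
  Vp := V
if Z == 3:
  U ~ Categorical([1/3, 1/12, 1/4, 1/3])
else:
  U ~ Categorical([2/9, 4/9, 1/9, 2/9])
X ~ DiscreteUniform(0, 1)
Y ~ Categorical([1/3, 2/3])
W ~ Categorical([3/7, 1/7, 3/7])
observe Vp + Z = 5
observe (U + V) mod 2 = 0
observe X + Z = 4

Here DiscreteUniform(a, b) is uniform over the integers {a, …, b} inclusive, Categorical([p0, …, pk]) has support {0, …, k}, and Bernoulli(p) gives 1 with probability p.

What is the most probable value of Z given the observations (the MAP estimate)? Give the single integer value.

argmax_v P(Z = v | obs) = 3

Enumerate traces; 24 have nonzero weight after conditioning:
  (Z=3, V=1, U=1, X=1, Y=0, W=0) weight 1/630
  (Z=3, V=1, U=1, X=1, Y=0, W=1) weight 1/1890
  (Z=3, V=1, U=1, X=1, Y=0, W=2) weight 1/630
  (Z=3, V=1, U=1, X=1, Y=1, W=0) weight 1/315
  (Z=3, V=1, U=1, X=1, Y=1, W=1) weight 1/945
  (Z=3, V=1, U=1, X=1, Y=1, W=2) weight 1/315
  (Z=3, V=1, U=3, X=1, Y=0, W=0) weight 2/315
  (Z=3, V=1, U=3, X=1, Y=0, W=1) weight 2/945
  (Z=4, V=1, U=1, X=0, Y=0, W=0) weight 2/441
  … 15 more
Group by Z:
  weight(Z=3) = 1/18
  weight(Z=4) = 1/21
Total weight = 1/18 + 1/21 = 13/126
P(Z=3 | obs) = 1/18 / 13/126 = 7/13
P(Z=4 | obs) = 1/21 / 13/126 = 6/13
argmax = 3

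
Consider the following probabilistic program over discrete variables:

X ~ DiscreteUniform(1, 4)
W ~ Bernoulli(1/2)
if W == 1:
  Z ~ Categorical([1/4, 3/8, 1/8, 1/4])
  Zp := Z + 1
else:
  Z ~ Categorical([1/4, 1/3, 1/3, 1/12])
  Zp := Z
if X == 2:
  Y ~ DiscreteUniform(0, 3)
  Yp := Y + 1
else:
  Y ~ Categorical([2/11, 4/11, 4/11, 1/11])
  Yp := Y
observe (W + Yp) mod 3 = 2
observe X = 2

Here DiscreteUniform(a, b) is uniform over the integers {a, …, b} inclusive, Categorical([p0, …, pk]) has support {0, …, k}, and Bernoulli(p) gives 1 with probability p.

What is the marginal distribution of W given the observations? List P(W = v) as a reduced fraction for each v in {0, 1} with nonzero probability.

Enumerate traces; 12 have nonzero weight after conditioning:
  (X=2, W=0, Z=0, Y=1) weight 1/128
  (X=2, W=0, Z=1, Y=1) weight 1/96
  (X=2, W=0, Z=2, Y=1) weight 1/96
  (X=2, W=0, Z=3, Y=1) weight 1/384
  (X=2, W=1, Z=0, Y=0) weight 1/128
  (X=2, W=1, Z=0, Y=3) weight 1/128
  (X=2, W=1, Z=1, Y=0) weight 3/256
  (X=2, W=1, Z=1, Y=3) weight 3/256
  … 4 more
Group by W:
  weight(W=0) = 1/32
  weight(W=1) = 1/16
Total weight = 1/32 + 1/16 = 3/32
P(W=0 | obs) = 1/32 / 3/32 = 1/3
P(W=1 | obs) = 1/16 / 3/32 = 2/3

P(W=0) = 1/3, P(W=1) = 2/3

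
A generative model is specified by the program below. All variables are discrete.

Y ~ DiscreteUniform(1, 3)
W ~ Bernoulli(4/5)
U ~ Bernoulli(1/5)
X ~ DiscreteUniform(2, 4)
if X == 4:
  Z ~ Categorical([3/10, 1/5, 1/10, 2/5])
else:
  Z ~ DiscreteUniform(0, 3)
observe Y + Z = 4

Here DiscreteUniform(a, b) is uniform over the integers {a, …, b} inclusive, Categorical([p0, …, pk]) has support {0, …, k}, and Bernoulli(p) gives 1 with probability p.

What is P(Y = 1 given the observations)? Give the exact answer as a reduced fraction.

Enumerate traces; 36 have nonzero weight after conditioning:
  (Y=1, W=0, U=0, X=2, Z=3) weight 1/225
  (Y=1, W=0, U=0, X=3, Z=3) weight 1/225
  (Y=1, W=0, U=0, X=4, Z=3) weight 8/1125
  (Y=1, W=0, U=1, X=2, Z=3) weight 1/900
  (Y=1, W=0, U=1, X=3, Z=3) weight 1/900
  (Y=1, W=0, U=1, X=4, Z=3) weight 2/1125
  (Y=1, W=1, U=0, X=2, Z=3) weight 4/225
  (Y=1, W=1, U=0, X=3, Z=3) weight 4/225
  (Y=2, W=0, U=0, X=2, Z=2) weight 1/225
  (Y=3, W=0, U=0, X=2, Z=1) weight 1/225
  … 26 more
Group by Y:
  weight(Y=1) = 1/10
  weight(Y=2) = 1/15
  weight(Y=3) = 7/90
Total weight = 1/10 + 1/15 + 7/90 = 11/45
P(Y=1 | obs) = 1/10 / 11/45 = 9/22
P(Y=2 | obs) = 1/15 / 11/45 = 3/11
P(Y=3 | obs) = 7/90 / 11/45 = 7/22

P(Y = 1 | obs) = 9/22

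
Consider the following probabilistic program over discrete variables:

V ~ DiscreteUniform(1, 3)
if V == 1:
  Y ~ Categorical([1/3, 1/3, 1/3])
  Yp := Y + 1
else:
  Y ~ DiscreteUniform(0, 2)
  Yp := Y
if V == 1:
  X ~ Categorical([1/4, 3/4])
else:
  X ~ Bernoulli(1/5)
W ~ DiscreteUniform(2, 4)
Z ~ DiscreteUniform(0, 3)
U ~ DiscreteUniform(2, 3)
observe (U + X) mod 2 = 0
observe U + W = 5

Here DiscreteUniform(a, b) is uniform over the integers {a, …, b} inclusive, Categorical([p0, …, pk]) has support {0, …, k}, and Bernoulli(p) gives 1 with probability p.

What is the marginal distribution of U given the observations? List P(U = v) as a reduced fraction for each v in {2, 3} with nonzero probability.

Enumerate traces; 72 have nonzero weight after conditioning:
  (V=1, Y=0, X=0, W=3, Z=0, U=2) weight 1/864
  (V=1, Y=0, X=0, W=3, Z=1, U=2) weight 1/864
  (V=1, Y=0, X=0, W=3, Z=2, U=2) weight 1/864
  (V=1, Y=0, X=0, W=3, Z=3, U=2) weight 1/864
  (V=1, Y=0, X=1, W=2, Z=0, U=3) weight 1/288
  (V=1, Y=0, X=1, W=2, Z=1, U=3) weight 1/288
  (V=1, Y=0, X=1, W=2, Z=2, U=3) weight 1/288
  (V=1, Y=0, X=1, W=2, Z=3, U=3) weight 1/288
  … 64 more
Group by U:
  weight(U=2) = 37/360
  weight(U=3) = 23/360
Total weight = 37/360 + 23/360 = 1/6
P(U=2 | obs) = 37/360 / 1/6 = 37/60
P(U=3 | obs) = 23/360 / 1/6 = 23/60

P(U=2) = 37/60, P(U=3) = 23/60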